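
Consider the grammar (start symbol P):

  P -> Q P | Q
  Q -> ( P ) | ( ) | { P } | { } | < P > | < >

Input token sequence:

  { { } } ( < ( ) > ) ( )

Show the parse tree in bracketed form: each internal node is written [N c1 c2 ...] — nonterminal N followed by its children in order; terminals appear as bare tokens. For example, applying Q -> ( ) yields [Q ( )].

P
Q P
{ P } P
{ Q } P
{ { } } P
{ { } } Q P
{ { } } ( P ) P
{ { } } ( Q ) P
{ { } } ( < P > ) P
{ { } } ( < Q > ) P
{ { } } ( < ( ) > ) P
{ { } } ( < ( ) > ) Q
{ { } } ( < ( ) > ) ( )

[P [Q { [P [Q { }]] }] [P [Q ( [P [Q < [P [Q ( )]] >]] )] [P [Q ( )]]]]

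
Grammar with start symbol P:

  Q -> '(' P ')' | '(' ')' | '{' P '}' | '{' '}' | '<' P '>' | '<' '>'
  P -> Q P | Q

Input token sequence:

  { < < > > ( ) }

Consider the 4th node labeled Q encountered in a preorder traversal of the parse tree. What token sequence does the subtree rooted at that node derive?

[P [Q { [P [Q < [P [Q < >]] >] [P [Q ( )]]] }]]

( )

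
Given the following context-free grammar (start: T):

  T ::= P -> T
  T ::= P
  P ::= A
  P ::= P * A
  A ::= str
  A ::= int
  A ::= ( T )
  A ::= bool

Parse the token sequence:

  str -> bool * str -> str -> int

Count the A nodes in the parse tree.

5

[T [P [A str]] -> [T [P [P [A bool]] * [A str]] -> [T [P [A str]] -> [T [P [A int]]]]]]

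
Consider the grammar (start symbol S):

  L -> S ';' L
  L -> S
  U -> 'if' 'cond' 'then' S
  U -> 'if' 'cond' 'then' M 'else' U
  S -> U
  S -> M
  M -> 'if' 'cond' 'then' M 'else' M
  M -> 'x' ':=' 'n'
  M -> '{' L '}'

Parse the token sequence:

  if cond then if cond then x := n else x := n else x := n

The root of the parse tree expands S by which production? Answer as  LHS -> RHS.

S -> M

[S [M if cond then [M if cond then [M x := n] else [M x := n]] else [M x := n]]]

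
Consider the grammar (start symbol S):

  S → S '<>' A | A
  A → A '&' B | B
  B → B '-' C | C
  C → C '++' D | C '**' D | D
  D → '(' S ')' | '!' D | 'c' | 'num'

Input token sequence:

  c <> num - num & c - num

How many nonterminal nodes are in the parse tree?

[S [S [A [B [C [D c]]]]] <> [A [A [B [B [C [D num]]] - [C [D num]]]] & [B [B [C [D c]]] - [C [D num]]]]]

20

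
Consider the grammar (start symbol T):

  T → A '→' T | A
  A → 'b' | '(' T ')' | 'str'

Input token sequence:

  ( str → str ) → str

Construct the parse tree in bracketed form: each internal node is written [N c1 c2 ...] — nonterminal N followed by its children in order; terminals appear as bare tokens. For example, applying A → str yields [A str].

[T [A ( [T [A str] → [T [A str]]] )] → [T [A str]]]

T
A → T
( T ) → T
( A → T ) → T
( str → T ) → T
( str → A ) → T
( str → str ) → T
( str → str ) → A
( str → str ) → str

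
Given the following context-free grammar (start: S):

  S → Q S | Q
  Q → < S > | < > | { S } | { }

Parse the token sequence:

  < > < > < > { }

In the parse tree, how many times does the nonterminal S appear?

[S [Q < >] [S [Q < >] [S [Q < >] [S [Q { }]]]]]

4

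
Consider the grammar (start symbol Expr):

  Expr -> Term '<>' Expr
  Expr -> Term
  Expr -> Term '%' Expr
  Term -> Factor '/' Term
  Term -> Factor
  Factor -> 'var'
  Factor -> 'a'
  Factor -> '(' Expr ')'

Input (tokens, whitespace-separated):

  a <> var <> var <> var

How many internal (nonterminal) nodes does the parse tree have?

[Expr [Term [Factor a]] <> [Expr [Term [Factor var]] <> [Expr [Term [Factor var]] <> [Expr [Term [Factor var]]]]]]

12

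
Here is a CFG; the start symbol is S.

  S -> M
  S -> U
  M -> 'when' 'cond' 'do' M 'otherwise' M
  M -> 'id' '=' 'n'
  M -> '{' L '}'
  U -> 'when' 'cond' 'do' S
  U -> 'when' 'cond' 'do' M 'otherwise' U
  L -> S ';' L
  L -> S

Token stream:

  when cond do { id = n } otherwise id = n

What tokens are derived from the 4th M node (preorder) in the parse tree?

id = n

[S [M when cond do [M { [L [S [M id = n]]] }] otherwise [M id = n]]]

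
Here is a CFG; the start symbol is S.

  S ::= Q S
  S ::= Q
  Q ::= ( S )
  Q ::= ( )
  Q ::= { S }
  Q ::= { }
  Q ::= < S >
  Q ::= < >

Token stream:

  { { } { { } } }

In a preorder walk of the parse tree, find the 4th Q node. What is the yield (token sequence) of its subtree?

{ }

[S [Q { [S [Q { }] [S [Q { [S [Q { }]] }]]] }]]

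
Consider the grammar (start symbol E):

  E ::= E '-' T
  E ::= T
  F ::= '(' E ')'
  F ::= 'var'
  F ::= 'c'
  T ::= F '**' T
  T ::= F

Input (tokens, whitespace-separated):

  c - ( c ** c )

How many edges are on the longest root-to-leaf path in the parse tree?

[E [E [T [F c]]] - [T [F ( [E [T [F c] ** [T [F c]]]] )]]]

7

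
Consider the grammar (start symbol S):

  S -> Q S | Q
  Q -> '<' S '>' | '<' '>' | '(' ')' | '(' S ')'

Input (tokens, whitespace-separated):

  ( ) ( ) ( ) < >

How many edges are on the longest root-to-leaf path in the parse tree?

[S [Q ( )] [S [Q ( )] [S [Q ( )] [S [Q < >]]]]]

5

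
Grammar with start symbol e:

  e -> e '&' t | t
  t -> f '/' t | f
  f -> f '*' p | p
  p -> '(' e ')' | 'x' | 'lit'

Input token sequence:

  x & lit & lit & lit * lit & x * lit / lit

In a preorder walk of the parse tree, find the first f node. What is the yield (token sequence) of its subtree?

[e [e [e [e [e [t [f [p x]]]] & [t [f [p lit]]]] & [t [f [p lit]]]] & [t [f [f [p lit]] * [p lit]]]] & [t [f [f [p x]] * [p lit]] / [t [f [p lit]]]]]

x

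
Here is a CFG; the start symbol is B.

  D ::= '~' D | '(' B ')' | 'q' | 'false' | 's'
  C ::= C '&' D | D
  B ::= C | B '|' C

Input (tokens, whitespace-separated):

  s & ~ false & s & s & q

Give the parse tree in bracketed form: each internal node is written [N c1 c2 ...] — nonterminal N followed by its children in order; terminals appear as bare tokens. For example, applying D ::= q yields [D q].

B
C
C & D
C & D & D
C & D & D & D
C & D & D & D & D
D & D & D & D & D
s & D & D & D & D
s & ~ D & D & D & D
s & ~ false & D & D & D
s & ~ false & s & D & D
s & ~ false & s & s & D
s & ~ false & s & s & q

[B [C [C [C [C [C [D s]] & [D ~ [D false]]] & [D s]] & [D s]] & [D q]]]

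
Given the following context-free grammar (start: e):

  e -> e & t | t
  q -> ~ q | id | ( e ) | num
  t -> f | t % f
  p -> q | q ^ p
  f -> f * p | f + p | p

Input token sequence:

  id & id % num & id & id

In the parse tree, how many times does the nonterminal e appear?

[e [e [e [e [t [f [p [q id]]]]] & [t [t [f [p [q id]]]] % [f [p [q num]]]]] & [t [f [p [q id]]]]] & [t [f [p [q id]]]]]

4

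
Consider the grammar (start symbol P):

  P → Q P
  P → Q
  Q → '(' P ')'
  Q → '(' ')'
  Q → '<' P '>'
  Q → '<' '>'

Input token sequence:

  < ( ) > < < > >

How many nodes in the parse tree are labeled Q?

[P [Q < [P [Q ( )]] >] [P [Q < [P [Q < >]] >]]]

4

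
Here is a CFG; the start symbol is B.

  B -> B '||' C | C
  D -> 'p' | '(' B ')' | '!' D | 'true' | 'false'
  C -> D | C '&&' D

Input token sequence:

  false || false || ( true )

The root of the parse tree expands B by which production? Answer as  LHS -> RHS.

[B [B [B [C [D false]]] || [C [D false]]] || [C [D ( [B [C [D true]]] )]]]

B -> B '||' C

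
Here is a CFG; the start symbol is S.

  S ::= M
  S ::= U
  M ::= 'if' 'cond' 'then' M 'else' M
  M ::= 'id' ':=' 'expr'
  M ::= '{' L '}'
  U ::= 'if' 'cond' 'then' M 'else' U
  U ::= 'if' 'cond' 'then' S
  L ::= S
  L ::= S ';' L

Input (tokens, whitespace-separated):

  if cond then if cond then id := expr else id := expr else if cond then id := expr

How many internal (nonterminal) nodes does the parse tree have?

[S [U if cond then [M if cond then [M id := expr] else [M id := expr]] else [U if cond then [S [M id := expr]]]]]

8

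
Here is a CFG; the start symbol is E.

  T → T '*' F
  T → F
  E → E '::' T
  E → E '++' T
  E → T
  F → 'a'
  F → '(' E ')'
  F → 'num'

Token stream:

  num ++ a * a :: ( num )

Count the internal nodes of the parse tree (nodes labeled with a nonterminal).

14

[E [E [E [T [F num]]] ++ [T [T [F a]] * [F a]]] :: [T [F ( [E [T [F num]]] )]]]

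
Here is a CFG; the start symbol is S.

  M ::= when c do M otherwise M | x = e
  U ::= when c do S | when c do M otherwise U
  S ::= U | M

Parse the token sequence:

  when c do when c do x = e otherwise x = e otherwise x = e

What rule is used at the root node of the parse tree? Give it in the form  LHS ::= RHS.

S ::= M

[S [M when c do [M when c do [M x = e] otherwise [M x = e]] otherwise [M x = e]]]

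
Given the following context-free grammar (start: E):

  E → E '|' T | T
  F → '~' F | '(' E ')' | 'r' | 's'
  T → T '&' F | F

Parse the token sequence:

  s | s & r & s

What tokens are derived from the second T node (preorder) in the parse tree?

s & r & s

[E [E [T [F s]]] | [T [T [T [F s]] & [F r]] & [F s]]]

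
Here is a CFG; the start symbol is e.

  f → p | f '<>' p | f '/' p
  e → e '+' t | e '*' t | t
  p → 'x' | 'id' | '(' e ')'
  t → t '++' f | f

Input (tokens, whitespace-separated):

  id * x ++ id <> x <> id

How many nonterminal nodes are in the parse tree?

[e [e [t [f [p id]]]] * [t [t [f [p x]]] ++ [f [f [f [p id]] <> [p x]] <> [p id]]]]

15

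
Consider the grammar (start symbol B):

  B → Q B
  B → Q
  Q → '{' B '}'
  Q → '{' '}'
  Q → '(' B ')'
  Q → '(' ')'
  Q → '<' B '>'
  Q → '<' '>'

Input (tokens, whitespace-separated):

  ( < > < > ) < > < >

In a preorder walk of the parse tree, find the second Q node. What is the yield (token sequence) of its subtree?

< >

[B [Q ( [B [Q < >] [B [Q < >]]] )] [B [Q < >] [B [Q < >]]]]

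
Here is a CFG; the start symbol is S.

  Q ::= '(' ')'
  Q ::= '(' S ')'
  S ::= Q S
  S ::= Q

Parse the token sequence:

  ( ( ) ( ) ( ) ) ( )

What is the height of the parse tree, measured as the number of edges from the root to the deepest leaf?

[S [Q ( [S [Q ( )] [S [Q ( )] [S [Q ( )]]]] )] [S [Q ( )]]]

6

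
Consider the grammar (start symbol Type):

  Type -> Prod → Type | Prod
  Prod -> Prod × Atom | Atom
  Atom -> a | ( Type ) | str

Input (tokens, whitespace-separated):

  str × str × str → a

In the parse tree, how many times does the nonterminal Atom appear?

[Type [Prod [Prod [Prod [Atom str]] × [Atom str]] × [Atom str]] → [Type [Prod [Atom a]]]]

4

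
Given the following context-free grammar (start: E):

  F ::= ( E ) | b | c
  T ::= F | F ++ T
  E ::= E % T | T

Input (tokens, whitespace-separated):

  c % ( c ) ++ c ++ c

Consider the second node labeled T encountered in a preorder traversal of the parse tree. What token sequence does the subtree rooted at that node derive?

( c ) ++ c ++ c

[E [E [T [F c]]] % [T [F ( [E [T [F c]]] )] ++ [T [F c] ++ [T [F c]]]]]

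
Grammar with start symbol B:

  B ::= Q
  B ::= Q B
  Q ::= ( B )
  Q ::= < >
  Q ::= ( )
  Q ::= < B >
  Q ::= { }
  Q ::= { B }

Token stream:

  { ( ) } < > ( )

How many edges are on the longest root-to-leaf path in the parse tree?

4

[B [Q { [B [Q ( )]] }] [B [Q < >] [B [Q ( )]]]]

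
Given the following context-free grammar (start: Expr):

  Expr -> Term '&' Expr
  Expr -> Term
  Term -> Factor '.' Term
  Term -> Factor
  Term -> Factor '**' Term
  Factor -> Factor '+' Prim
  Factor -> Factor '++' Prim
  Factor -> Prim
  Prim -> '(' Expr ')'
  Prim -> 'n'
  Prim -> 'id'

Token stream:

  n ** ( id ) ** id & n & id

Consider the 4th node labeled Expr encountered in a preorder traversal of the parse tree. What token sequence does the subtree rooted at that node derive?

id

[Expr [Term [Factor [Prim n]] ** [Term [Factor [Prim ( [Expr [Term [Factor [Prim id]]]] )]] ** [Term [Factor [Prim id]]]]] & [Expr [Term [Factor [Prim n]]] & [Expr [Term [Factor [Prim id]]]]]]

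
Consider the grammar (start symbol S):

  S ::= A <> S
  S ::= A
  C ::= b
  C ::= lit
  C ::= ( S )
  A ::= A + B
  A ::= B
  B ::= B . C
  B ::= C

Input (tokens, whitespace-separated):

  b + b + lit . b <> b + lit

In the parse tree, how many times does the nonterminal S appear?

2

[S [A [A [A [B [C b]]] + [B [C b]]] + [B [B [C lit]] . [C b]]] <> [S [A [A [B [C b]]] + [B [C lit]]]]]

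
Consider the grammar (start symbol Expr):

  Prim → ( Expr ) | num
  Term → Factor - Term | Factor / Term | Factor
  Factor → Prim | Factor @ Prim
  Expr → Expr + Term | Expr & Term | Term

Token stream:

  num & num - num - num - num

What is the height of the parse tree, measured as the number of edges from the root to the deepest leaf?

[Expr [Expr [Term [Factor [Prim num]]]] & [Term [Factor [Prim num]] - [Term [Factor [Prim num]] - [Term [Factor [Prim num]] - [Term [Factor [Prim num]]]]]]]

7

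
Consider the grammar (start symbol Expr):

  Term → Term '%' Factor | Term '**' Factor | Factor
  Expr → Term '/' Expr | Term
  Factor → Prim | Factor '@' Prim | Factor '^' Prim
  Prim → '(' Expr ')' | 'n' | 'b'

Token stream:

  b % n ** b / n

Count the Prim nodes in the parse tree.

4

[Expr [Term [Term [Term [Factor [Prim b]]] % [Factor [Prim n]]] ** [Factor [Prim b]]] / [Expr [Term [Factor [Prim n]]]]]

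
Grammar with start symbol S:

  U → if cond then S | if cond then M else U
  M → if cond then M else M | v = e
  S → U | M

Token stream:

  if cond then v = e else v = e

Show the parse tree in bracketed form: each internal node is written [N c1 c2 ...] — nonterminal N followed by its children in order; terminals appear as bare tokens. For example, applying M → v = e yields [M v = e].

S
M
if cond then M else M
if cond then v = e else M
if cond then v = e else v = e

[S [M if cond then [M v = e] else [M v = e]]]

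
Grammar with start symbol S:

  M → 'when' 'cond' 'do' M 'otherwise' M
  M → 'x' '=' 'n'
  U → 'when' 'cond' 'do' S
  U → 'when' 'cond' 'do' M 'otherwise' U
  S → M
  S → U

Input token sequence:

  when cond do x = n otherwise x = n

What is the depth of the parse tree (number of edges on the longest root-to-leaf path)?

[S [M when cond do [M x = n] otherwise [M x = n]]]

3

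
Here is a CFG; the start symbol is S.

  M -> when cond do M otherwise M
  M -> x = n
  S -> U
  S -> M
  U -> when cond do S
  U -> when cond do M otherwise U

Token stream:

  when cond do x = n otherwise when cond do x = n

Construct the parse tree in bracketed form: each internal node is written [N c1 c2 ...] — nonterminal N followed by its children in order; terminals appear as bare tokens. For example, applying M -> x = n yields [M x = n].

S
U
when cond do M otherwise U
when cond do x = n otherwise U
when cond do x = n otherwise when cond do S
when cond do x = n otherwise when cond do M
when cond do x = n otherwise when cond do x = n

[S [U when cond do [M x = n] otherwise [U when cond do [S [M x = n]]]]]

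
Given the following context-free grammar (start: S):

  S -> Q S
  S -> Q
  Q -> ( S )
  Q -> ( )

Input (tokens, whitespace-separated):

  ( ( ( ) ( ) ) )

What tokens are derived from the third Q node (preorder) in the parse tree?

( )

[S [Q ( [S [Q ( [S [Q ( )] [S [Q ( )]]] )]] )]]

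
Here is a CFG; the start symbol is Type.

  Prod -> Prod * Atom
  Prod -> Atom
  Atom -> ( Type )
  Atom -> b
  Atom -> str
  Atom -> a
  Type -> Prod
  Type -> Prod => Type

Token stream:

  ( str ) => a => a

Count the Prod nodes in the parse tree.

[Type [Prod [Atom ( [Type [Prod [Atom str]]] )]] => [Type [Prod [Atom a]] => [Type [Prod [Atom a]]]]]

4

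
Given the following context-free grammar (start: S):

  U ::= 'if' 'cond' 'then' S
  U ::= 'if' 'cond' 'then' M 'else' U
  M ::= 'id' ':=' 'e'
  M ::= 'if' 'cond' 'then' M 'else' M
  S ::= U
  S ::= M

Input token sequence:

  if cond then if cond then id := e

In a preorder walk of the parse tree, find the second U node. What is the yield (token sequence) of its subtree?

[S [U if cond then [S [U if cond then [S [M id := e]]]]]]

if cond then id := e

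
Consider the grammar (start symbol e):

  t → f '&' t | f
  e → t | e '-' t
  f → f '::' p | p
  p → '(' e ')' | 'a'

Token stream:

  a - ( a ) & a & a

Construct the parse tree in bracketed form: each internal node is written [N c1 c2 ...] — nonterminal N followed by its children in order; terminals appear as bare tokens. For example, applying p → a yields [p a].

[e [e [t [f [p a]]]] - [t [f [p ( [e [t [f [p a]]]] )]] & [t [f [p a]] & [t [f [p a]]]]]]

e
e - t
t - t
f - t
p - t
a - t
a - f & t
a - p & t
a - ( e ) & t
a - ( t ) & t
a - ( f ) & t
a - ( p ) & t
a - ( a ) & t
a - ( a ) & f & t
a - ( a ) & p & t
a - ( a ) & a & t
a - ( a ) & a & f
a - ( a ) & a & p
a - ( a ) & a & a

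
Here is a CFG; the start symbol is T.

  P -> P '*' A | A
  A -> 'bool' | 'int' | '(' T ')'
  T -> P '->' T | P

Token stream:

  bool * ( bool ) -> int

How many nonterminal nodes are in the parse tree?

[T [P [P [A bool]] * [A ( [T [P [A bool]]] )]] -> [T [P [A int]]]]

11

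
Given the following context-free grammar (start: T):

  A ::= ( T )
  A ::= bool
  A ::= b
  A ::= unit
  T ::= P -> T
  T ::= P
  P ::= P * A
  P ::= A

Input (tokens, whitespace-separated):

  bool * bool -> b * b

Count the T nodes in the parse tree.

[T [P [P [A bool]] * [A bool]] -> [T [P [P [A b]] * [A b]]]]

2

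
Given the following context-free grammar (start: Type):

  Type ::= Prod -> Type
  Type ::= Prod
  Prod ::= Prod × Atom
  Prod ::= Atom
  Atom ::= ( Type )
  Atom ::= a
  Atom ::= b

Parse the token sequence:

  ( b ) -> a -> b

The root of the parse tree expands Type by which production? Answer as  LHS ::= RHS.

[Type [Prod [Atom ( [Type [Prod [Atom b]]] )]] -> [Type [Prod [Atom a]] -> [Type [Prod [Atom b]]]]]

Type ::= Prod -> Type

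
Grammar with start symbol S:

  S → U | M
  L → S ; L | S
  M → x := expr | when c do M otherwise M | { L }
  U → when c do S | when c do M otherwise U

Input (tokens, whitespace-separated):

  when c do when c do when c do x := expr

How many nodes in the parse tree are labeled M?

[S [U when c do [S [U when c do [S [U when c do [S [M x := expr]]]]]]]]

1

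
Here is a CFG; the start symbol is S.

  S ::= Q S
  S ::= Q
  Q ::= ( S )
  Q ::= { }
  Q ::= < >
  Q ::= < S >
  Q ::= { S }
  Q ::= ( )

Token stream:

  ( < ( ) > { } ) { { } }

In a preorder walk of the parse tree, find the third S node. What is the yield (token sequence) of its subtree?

[S [Q ( [S [Q < [S [Q ( )]] >] [S [Q { }]]] )] [S [Q { [S [Q { }]] }]]]

( )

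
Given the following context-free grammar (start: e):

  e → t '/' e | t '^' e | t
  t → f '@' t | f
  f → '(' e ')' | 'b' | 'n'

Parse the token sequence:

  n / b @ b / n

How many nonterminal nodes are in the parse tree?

11

[e [t [f n]] / [e [t [f b] @ [t [f b]]] / [e [t [f n]]]]]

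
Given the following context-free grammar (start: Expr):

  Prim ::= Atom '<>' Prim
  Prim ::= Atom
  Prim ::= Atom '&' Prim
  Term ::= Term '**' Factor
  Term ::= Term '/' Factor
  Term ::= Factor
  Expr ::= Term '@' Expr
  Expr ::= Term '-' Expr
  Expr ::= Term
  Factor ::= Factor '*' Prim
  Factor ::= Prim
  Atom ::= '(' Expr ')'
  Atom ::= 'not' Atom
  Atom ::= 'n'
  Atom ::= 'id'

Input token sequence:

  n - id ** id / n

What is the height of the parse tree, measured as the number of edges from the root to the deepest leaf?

8

[Expr [Term [Factor [Prim [Atom n]]]] - [Expr [Term [Term [Term [Factor [Prim [Atom id]]]] ** [Factor [Prim [Atom id]]]] / [Factor [Prim [Atom n]]]]]]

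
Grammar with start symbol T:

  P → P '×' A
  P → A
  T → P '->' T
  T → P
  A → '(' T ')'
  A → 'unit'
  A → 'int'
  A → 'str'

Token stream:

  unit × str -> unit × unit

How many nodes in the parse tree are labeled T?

2

[T [P [P [A unit]] × [A str]] -> [T [P [P [A unit]] × [A unit]]]]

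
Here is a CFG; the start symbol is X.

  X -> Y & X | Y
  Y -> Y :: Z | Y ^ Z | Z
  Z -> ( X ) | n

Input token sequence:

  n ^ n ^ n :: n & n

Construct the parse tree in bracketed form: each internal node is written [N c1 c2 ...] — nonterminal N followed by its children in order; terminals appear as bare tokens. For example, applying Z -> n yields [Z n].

X
Y & X
Y :: Z & X
Y ^ Z :: Z & X
Y ^ Z ^ Z :: Z & X
Z ^ Z ^ Z :: Z & X
n ^ Z ^ Z :: Z & X
n ^ n ^ Z :: Z & X
n ^ n ^ n :: Z & X
n ^ n ^ n :: n & X
n ^ n ^ n :: n & Y
n ^ n ^ n :: n & Z
n ^ n ^ n :: n & n

[X [Y [Y [Y [Y [Z n]] ^ [Z n]] ^ [Z n]] :: [Z n]] & [X [Y [Z n]]]]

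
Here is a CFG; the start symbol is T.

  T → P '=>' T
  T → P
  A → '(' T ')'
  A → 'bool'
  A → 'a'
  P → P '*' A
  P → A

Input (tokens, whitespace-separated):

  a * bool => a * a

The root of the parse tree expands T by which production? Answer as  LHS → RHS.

T → P '=>' T

[T [P [P [A a]] * [A bool]] => [T [P [P [A a]] * [A a]]]]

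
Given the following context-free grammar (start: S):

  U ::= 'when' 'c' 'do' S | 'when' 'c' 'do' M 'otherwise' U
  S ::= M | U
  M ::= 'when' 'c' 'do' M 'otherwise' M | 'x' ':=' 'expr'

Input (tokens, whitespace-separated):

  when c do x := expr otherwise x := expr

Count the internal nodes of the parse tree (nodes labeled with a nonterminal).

4

[S [M when c do [M x := expr] otherwise [M x := expr]]]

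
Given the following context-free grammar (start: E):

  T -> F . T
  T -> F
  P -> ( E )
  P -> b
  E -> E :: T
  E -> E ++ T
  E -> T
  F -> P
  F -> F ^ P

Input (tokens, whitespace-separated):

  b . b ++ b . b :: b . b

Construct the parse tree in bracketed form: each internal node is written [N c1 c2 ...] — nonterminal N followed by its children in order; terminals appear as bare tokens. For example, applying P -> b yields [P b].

E
E :: T
E ++ T :: T
T ++ T :: T
F . T ++ T :: T
P . T ++ T :: T
b . T ++ T :: T
b . F ++ T :: T
b . P ++ T :: T
b . b ++ T :: T
b . b ++ F . T :: T
b . b ++ P . T :: T
b . b ++ b . T :: T
b . b ++ b . F :: T
b . b ++ b . P :: T
b . b ++ b . b :: T
b . b ++ b . b :: F . T
b . b ++ b . b :: P . T
b . b ++ b . b :: b . T
b . b ++ b . b :: b . F
b . b ++ b . b :: b . P
b . b ++ b . b :: b . b

[E [E [E [T [F [P b]] . [T [F [P b]]]]] ++ [T [F [P b]] . [T [F [P b]]]]] :: [T [F [P b]] . [T [F [P b]]]]]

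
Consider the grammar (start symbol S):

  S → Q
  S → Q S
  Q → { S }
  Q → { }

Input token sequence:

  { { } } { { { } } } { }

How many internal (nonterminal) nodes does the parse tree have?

12

[S [Q { [S [Q { }]] }] [S [Q { [S [Q { [S [Q { }]] }]] }] [S [Q { }]]]]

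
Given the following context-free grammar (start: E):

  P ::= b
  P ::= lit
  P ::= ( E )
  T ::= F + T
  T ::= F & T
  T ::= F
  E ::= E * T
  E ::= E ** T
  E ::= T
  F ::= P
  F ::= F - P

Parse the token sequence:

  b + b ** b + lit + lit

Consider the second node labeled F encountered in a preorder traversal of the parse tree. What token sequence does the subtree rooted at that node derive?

b

[E [E [T [F [P b]] + [T [F [P b]]]]] ** [T [F [P b]] + [T [F [P lit]] + [T [F [P lit]]]]]]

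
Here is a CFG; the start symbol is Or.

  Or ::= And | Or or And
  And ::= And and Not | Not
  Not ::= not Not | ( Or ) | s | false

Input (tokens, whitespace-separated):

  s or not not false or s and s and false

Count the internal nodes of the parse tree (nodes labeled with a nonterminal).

[Or [Or [Or [And [Not s]]] or [And [Not not [Not not [Not false]]]]] or [And [And [And [Not s]] and [Not s]] and [Not false]]]

15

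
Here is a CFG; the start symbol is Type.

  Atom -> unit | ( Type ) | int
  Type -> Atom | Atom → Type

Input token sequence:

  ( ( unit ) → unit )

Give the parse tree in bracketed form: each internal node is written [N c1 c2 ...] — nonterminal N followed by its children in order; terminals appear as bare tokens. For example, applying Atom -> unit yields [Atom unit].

Type
Atom
( Type )
( Atom → Type )
( ( Type ) → Type )
( ( Atom ) → Type )
( ( unit ) → Type )
( ( unit ) → Atom )
( ( unit ) → unit )

[Type [Atom ( [Type [Atom ( [Type [Atom unit]] )] → [Type [Atom unit]]] )]]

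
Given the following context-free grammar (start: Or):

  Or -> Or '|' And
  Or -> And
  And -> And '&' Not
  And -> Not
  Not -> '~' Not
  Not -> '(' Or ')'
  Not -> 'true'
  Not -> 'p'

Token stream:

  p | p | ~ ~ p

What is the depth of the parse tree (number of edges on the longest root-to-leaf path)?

[Or [Or [Or [And [Not p]]] | [And [Not p]]] | [And [Not ~ [Not ~ [Not p]]]]]

5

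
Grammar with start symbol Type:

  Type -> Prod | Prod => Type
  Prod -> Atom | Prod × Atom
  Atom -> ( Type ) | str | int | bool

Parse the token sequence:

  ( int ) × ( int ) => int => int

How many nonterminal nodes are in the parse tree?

[Type [Prod [Prod [Atom ( [Type [Prod [Atom int]]] )]] × [Atom ( [Type [Prod [Atom int]]] )]] => [Type [Prod [Atom int]] => [Type [Prod [Atom int]]]]]

17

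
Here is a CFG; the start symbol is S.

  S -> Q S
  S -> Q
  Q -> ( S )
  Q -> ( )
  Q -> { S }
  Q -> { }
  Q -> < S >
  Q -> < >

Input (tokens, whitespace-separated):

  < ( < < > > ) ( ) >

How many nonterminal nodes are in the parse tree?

10

[S [Q < [S [Q ( [S [Q < [S [Q < >]] >]] )] [S [Q ( )]]] >]]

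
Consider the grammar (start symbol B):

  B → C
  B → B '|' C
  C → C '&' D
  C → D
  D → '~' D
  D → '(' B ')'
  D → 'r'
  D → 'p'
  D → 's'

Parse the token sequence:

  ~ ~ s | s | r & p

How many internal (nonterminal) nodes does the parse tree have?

[B [B [B [C [D ~ [D ~ [D s]]]]] | [C [D s]]] | [C [C [D r]] & [D p]]]

13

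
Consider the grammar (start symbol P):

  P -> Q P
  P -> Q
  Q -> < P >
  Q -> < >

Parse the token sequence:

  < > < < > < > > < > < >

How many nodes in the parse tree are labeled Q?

[P [Q < >] [P [Q < [P [Q < >] [P [Q < >]]] >] [P [Q < >] [P [Q < >]]]]]

6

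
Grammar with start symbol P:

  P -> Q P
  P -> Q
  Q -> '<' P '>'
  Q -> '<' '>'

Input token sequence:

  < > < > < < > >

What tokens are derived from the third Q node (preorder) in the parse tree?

< < > >

[P [Q < >] [P [Q < >] [P [Q < [P [Q < >]] >]]]]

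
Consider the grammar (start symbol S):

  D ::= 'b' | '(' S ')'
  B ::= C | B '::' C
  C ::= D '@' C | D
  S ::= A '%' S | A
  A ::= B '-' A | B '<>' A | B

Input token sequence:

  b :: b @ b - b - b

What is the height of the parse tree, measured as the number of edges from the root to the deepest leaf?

7

[S [A [B [B [C [D b]]] :: [C [D b] @ [C [D b]]]] - [A [B [C [D b]]] - [A [B [C [D b]]]]]]]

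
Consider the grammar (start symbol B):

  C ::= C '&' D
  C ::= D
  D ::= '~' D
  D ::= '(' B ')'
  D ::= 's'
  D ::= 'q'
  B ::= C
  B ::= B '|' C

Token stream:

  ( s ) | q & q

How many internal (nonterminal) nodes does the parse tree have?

11

[B [B [C [D ( [B [C [D s]]] )]]] | [C [C [D q]] & [D q]]]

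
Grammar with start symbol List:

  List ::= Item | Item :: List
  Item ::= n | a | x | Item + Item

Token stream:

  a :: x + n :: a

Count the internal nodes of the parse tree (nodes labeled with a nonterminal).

8

[List [Item a] :: [List [Item [Item x] + [Item n]] :: [List [Item a]]]]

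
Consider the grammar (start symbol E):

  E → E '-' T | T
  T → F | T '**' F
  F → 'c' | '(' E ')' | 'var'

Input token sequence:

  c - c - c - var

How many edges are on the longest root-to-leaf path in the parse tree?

6

[E [E [E [E [T [F c]]] - [T [F c]]] - [T [F c]]] - [T [F var]]]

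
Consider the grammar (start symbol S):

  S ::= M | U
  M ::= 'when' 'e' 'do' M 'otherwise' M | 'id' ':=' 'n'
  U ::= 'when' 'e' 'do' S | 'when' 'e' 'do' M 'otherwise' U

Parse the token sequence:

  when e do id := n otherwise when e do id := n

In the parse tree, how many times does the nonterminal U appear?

2

[S [U when e do [M id := n] otherwise [U when e do [S [M id := n]]]]]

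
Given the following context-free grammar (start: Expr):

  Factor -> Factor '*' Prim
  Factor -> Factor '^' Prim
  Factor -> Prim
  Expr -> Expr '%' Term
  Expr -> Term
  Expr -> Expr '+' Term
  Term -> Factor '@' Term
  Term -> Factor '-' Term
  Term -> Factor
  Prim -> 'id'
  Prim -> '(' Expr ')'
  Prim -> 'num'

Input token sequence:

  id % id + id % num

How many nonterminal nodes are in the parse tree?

[Expr [Expr [Expr [Expr [Term [Factor [Prim id]]]] % [Term [Factor [Prim id]]]] + [Term [Factor [Prim id]]]] % [Term [Factor [Prim num]]]]

16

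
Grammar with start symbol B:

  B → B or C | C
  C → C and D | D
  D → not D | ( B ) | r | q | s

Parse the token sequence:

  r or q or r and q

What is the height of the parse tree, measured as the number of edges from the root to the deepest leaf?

5

[B [B [B [C [D r]]] or [C [D q]]] or [C [C [D r]] and [D q]]]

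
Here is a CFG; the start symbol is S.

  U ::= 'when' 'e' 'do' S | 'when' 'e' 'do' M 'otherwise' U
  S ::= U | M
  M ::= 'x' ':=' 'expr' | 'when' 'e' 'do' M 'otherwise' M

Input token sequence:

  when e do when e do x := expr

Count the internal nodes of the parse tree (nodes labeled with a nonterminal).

[S [U when e do [S [U when e do [S [M x := expr]]]]]]

6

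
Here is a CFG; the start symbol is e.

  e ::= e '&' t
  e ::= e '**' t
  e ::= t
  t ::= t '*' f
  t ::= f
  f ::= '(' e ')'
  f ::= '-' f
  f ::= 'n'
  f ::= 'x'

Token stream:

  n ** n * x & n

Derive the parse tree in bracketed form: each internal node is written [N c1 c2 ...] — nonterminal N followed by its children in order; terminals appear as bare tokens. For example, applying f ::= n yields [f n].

[e [e [e [t [f n]]] ** [t [t [f n]] * [f x]]] & [t [f n]]]

e
e & t
e ** t & t
t ** t & t
f ** t & t
n ** t & t
n ** t * f & t
n ** f * f & t
n ** n * f & t
n ** n * x & t
n ** n * x & f
n ** n * x & n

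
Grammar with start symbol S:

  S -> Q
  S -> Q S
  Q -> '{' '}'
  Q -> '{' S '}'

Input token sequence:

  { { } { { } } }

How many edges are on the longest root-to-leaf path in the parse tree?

7

[S [Q { [S [Q { }] [S [Q { [S [Q { }]] }]]] }]]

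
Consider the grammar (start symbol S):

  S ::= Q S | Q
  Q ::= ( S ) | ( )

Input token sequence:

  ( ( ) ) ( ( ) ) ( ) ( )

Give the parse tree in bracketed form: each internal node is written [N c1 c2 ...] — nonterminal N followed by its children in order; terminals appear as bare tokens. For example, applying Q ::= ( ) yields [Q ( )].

[S [Q ( [S [Q ( )]] )] [S [Q ( [S [Q ( )]] )] [S [Q ( )] [S [Q ( )]]]]]

S
Q S
( S ) S
( Q ) S
( ( ) ) S
( ( ) ) Q S
( ( ) ) ( S ) S
( ( ) ) ( Q ) S
( ( ) ) ( ( ) ) S
( ( ) ) ( ( ) ) Q S
( ( ) ) ( ( ) ) ( ) S
( ( ) ) ( ( ) ) ( ) Q
( ( ) ) ( ( ) ) ( ) ( )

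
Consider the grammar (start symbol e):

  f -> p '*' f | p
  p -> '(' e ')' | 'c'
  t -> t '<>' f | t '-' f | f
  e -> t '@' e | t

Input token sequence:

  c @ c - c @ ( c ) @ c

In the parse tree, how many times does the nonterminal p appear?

6

[e [t [f [p c]]] @ [e [t [t [f [p c]]] - [f [p c]]] @ [e [t [f [p ( [e [t [f [p c]]]] )]]] @ [e [t [f [p c]]]]]]]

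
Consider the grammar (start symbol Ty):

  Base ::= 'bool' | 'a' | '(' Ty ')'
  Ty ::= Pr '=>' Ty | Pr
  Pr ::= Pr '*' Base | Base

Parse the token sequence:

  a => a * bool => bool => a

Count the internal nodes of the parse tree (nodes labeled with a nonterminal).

14

[Ty [Pr [Base a]] => [Ty [Pr [Pr [Base a]] * [Base bool]] => [Ty [Pr [Base bool]] => [Ty [Pr [Base a]]]]]]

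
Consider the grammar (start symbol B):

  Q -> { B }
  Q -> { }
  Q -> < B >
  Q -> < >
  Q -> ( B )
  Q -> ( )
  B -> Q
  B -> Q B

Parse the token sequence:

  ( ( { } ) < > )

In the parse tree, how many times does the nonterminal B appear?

[B [Q ( [B [Q ( [B [Q { }]] )] [B [Q < >]]] )]]

4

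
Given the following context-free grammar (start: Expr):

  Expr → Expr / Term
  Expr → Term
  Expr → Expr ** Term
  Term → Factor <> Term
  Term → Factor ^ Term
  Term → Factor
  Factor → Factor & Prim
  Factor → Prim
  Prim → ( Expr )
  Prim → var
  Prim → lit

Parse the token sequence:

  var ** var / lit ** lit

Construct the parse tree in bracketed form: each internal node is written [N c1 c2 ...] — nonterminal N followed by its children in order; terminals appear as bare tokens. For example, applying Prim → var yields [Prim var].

Expr
Expr ** Term
Expr / Term ** Term
Expr ** Term / Term ** Term
Term ** Term / Term ** Term
Factor ** Term / Term ** Term
Prim ** Term / Term ** Term
var ** Term / Term ** Term
var ** Factor / Term ** Term
var ** Prim / Term ** Term
var ** var / Term ** Term
var ** var / Factor ** Term
var ** var / Prim ** Term
var ** var / lit ** Term
var ** var / lit ** Factor
var ** var / lit ** Prim
var ** var / lit ** lit

[Expr [Expr [Expr [Expr [Term [Factor [Prim var]]]] ** [Term [Factor [Prim var]]]] / [Term [Factor [Prim lit]]]] ** [Term [Factor [Prim lit]]]]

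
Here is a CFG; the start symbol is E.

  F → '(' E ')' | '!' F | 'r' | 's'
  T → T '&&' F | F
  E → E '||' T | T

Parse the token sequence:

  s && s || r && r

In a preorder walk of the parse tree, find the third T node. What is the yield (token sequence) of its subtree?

[E [E [T [T [F s]] && [F s]]] || [T [T [F r]] && [F r]]]

r && r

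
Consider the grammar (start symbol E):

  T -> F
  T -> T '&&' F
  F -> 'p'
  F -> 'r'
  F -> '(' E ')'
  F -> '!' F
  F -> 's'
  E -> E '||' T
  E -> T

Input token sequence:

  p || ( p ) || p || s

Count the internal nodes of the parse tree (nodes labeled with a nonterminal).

15

[E [E [E [E [T [F p]]] || [T [F ( [E [T [F p]]] )]]] || [T [F p]]] || [T [F s]]]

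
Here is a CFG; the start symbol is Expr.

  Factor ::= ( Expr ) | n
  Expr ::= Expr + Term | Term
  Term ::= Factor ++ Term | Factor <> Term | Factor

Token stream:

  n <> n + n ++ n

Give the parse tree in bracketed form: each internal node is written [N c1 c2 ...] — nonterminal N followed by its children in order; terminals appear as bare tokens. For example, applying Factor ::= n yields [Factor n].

[Expr [Expr [Term [Factor n] <> [Term [Factor n]]]] + [Term [Factor n] ++ [Term [Factor n]]]]

Expr
Expr + Term
Term + Term
Factor <> Term + Term
n <> Term + Term
n <> Factor + Term
n <> n + Term
n <> n + Factor ++ Term
n <> n + n ++ Term
n <> n + n ++ Factor
n <> n + n ++ n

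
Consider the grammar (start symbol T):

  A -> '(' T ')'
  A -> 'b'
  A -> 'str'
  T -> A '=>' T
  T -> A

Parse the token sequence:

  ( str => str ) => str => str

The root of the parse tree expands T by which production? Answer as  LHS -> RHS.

T -> A '=>' T

[T [A ( [T [A str] => [T [A str]]] )] => [T [A str] => [T [A str]]]]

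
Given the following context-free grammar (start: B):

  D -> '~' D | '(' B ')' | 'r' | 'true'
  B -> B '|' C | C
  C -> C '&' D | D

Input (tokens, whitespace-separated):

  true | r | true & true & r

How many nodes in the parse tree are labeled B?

[B [B [B [C [D true]]] | [C [D r]]] | [C [C [C [D true]] & [D true]] & [D r]]]

3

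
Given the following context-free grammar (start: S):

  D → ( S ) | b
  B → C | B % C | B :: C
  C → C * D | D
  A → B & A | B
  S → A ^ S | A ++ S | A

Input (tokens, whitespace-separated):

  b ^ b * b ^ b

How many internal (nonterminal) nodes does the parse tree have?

[S [A [B [C [D b]]]] ^ [S [A [B [C [C [D b]] * [D b]]]] ^ [S [A [B [C [D b]]]]]]]

17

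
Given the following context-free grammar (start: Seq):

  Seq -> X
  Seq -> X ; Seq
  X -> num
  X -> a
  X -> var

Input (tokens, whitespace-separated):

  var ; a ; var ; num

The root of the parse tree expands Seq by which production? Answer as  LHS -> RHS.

[Seq [X var] ; [Seq [X a] ; [Seq [X var] ; [Seq [X num]]]]]

Seq -> X ; Seq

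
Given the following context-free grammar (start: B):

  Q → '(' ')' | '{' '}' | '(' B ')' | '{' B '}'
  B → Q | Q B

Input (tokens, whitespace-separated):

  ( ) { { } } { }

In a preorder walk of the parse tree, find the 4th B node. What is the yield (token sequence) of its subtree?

{ }

[B [Q ( )] [B [Q { [B [Q { }]] }] [B [Q { }]]]]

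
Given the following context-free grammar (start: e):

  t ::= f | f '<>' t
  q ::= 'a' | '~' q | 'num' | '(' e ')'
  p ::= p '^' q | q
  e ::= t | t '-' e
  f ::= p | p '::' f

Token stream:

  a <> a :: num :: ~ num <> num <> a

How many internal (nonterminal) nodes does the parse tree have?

24

[e [t [f [p [q a]]] <> [t [f [p [q a]] :: [f [p [q num]] :: [f [p [q ~ [q num]]]]]] <> [t [f [p [q num]]] <> [t [f [p [q a]]]]]]]]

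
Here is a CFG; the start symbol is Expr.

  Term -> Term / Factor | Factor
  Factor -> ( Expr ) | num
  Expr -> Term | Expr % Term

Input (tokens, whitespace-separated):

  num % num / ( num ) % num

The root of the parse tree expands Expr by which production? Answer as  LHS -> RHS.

Expr -> Expr % Term

[Expr [Expr [Expr [Term [Factor num]]] % [Term [Term [Factor num]] / [Factor ( [Expr [Term [Factor num]]] )]]] % [Term [Factor num]]]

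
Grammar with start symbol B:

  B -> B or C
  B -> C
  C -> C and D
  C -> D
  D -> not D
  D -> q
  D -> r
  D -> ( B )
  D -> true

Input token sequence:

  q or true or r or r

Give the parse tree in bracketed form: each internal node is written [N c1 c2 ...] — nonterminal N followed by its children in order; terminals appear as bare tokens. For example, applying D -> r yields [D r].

B
B or C
B or C or C
B or C or C or C
C or C or C or C
D or C or C or C
q or C or C or C
q or D or C or C
q or true or C or C
q or true or D or C
q or true or r or C
q or true or r or D
q or true or r or r

[B [B [B [B [C [D q]]] or [C [D true]]] or [C [D r]]] or [C [D r]]]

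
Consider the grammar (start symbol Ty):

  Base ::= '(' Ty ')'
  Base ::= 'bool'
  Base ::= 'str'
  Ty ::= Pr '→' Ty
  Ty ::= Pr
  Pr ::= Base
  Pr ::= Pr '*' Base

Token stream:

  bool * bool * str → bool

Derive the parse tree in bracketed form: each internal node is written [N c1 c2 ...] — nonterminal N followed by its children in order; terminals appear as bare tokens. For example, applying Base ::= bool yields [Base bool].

[Ty [Pr [Pr [Pr [Base bool]] * [Base bool]] * [Base str]] → [Ty [Pr [Base bool]]]]

Ty
Pr → Ty
Pr * Base → Ty
Pr * Base * Base → Ty
Base * Base * Base → Ty
bool * Base * Base → Ty
bool * bool * Base → Ty
bool * bool * str → Ty
bool * bool * str → Pr
bool * bool * str → Base
bool * bool * str → bool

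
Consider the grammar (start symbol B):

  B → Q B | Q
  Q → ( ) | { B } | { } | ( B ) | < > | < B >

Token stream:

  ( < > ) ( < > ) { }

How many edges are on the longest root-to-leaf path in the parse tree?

[B [Q ( [B [Q < >]] )] [B [Q ( [B [Q < >]] )] [B [Q { }]]]]

5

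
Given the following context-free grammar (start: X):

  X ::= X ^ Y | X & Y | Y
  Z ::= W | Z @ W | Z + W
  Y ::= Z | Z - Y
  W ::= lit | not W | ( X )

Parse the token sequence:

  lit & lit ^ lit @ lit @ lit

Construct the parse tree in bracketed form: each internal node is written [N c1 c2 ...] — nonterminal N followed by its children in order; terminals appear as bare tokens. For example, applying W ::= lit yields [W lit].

[X [X [X [Y [Z [W lit]]]] & [Y [Z [W lit]]]] ^ [Y [Z [Z [Z [W lit]] @ [W lit]] @ [W lit]]]]

X
X ^ Y
X & Y ^ Y
Y & Y ^ Y
Z & Y ^ Y
W & Y ^ Y
lit & Y ^ Y
lit & Z ^ Y
lit & W ^ Y
lit & lit ^ Y
lit & lit ^ Z
lit & lit ^ Z @ W
lit & lit ^ Z @ W @ W
lit & lit ^ W @ W @ W
lit & lit ^ lit @ W @ W
lit & lit ^ lit @ lit @ W
lit & lit ^ lit @ lit @ lit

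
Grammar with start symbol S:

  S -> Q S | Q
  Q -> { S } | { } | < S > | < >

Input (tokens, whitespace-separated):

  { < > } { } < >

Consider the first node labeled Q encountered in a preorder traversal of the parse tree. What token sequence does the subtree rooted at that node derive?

[S [Q { [S [Q < >]] }] [S [Q { }] [S [Q < >]]]]

{ < > }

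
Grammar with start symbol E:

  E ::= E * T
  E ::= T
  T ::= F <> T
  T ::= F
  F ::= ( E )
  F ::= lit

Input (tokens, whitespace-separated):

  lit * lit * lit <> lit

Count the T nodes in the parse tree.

[E [E [E [T [F lit]]] * [T [F lit]]] * [T [F lit] <> [T [F lit]]]]

4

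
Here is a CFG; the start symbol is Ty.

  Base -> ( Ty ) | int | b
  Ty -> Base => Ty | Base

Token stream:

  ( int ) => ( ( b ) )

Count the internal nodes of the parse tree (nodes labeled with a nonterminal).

[Ty [Base ( [Ty [Base int]] )] => [Ty [Base ( [Ty [Base ( [Ty [Base b]] )]] )]]]

10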